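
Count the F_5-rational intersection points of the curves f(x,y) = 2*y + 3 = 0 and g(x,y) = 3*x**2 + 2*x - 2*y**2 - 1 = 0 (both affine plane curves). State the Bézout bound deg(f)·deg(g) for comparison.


Common zeros: {(3, 1)}; count = 1; Bézout bound = 2.

deg(f) = 1, deg(g) = 2, so Bézout bound = 2.
Scan x ∈ F_5. For each x, list the y ∈ F_5 with f(x, y) ≡ 0 and those with g(x, y) ≡ 0 (mod 5); the common zeros in that column are the intersection.
  x = 0: f ≡ 0 at y ∈ {1}; g ≡ 0 at y ∈ ∅; common: ∅.
  x = 1: f ≡ 0 at y ∈ {1}; g ≡ 0 at y ∈ ∅; common: ∅.
  x = 2: f ≡ 0 at y ∈ {1}; g ≡ 0 at y ∈ {0}; common: ∅.
  x = 3: f ≡ 0 at y ∈ {1}; g ≡ 0 at y ∈ {1, 4}; common: {1}.
  x = 4: f ≡ 0 at y ∈ {1}; g ≡ 0 at y ∈ {0}; common: ∅.
Collecting: common zeros = {(3, 1)}, so the count is 1.
Comparison with the Bézout bound: 1 ≤ 2 = deg(f)·deg(g), as expected for curves with no common component (the affine F_5-count falls short of the bound because intersections may lie at infinity, over extension fields, or carry multiplicity).


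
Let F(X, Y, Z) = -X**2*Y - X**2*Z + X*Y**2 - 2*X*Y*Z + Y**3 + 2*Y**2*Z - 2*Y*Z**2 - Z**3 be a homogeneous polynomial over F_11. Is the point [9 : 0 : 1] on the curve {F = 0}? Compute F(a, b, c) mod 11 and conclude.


F(9,0,1) ≡ 6 (mod 11); P is NOT on the curve.

Evaluate F(9, 0, 1) term-by-term (mod 11).
  -X**2*Y ↦ -1·81·0·1 = 0
  -X**2*Z ↦ -1·81·1·1 = -81
  X*Y**2 ↦ 1·9·0·1 = 0
  -2*X*Y*Z ↦ -2·9·0·1 = 0
  Y**3 ↦ 1·1·0·1 = 0
  2*Y**2*Z ↦ 2·1·0·1 = 0
  -2*Y*Z**2 ↦ -2·1·0·1 = 0
  -Z**3 ↦ -1·1·1·1 = -1
Sum: F(9, 0, 1) = (0) + (-81) + (0) + (0) + (0) + (0) + (0) + (-1) = -82.
Reducing mod 11: -82 ≡ 6 (mod 11).
Since F(a, b, c) ≡ 6 ≠ 0 (mod 11), P does NOT lie on the curve.


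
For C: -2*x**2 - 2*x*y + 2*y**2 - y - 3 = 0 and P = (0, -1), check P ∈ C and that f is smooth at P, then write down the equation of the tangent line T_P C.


Tangent line at P: 2*x - 5*y - 5 = 0.

Step 1: f(0, -1) = 0, so P lies on C.
Step 2: partial derivatives
  f_x(x, y) = -4*x - 2*y, f_y(x, y) = -2*x + 4*y - 1.
  f_x(P) = 2, f_y(P) = -5 (gradient nonzero, so P is smooth).
Step 3: tangent line at P: 2·(x − 0) + -5·(y − -1) = 0.
Expanding: 2*x - 5*y - 5 = 0.


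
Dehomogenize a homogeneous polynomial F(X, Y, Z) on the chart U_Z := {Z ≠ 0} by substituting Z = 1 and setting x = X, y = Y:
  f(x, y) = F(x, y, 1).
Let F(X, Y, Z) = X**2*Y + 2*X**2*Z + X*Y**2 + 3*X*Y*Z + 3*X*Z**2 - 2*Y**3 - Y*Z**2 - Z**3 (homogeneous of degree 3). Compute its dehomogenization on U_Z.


f(x, y) = x**2*y + 2*x**2 + x*y**2 + 3*x*y + 3*x - 2*y**3 - y - 1

On U_Z we set Z = 1. Each monomial c·X^i·Y^j·Z^k in F becomes c·x^i·y^j·1^k = c·x^i·y^j.
Substituting Z = 1: F(X, Y, 1) = x**2*y + 2*x**2 + x*y**2 + 3*x*y + 3*x - 2*y**3 - y - 1.
Note: deg(f) ≤ deg(F) = 3; strict inequality happens when F is divisible by Z (lost terms).


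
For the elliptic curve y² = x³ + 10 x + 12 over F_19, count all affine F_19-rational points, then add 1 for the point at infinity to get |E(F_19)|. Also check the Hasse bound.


Affine points = {(1, 2), (1, 17), (5, 4), (5, 15), (7, 8), (7, 11), (11, 3), (11, 16), (12, 6), (12, 13), (18, 1), (18, 18)}; affine count = 12; |E(F_19)| = 13.

Discriminant check: Δ ∝ 4a³ + 27b² = 4·10³ + 27·12² = 4·1000 + 27·144 ≡ 3 (mod 19). Nonzero ⇒ E is nonsingular.
For each x ∈ F_19, compute rhs = x³ + 10·x + 12 mod 19, then count y ∈ F_19 with y² ≡ rhs.
  x = 0: rhs = 12, matching y values: none (0 points).
  x = 1: rhs = 4, matching y values: 2, 17 (2 points).
  x = 2: rhs = 2, matching y values: none (0 points).
  x = 3: rhs = 12, matching y values: none (0 points).
  x = 4: rhs = 2, matching y values: none (0 points).
  x = 5: rhs = 16, matching y values: 4, 15 (2 points).
  x = 6: rhs = 3, matching y values: none (0 points).
  x = 7: rhs = 7, matching y values: 8, 11 (2 points).
  x = 8: rhs = 15, matching y values: none (0 points).
  x = 9: rhs = 14, matching y values: none (0 points).
  x = 10: rhs = 10, matching y values: none (0 points).
  x = 11: rhs = 9, matching y values: 3, 16 (2 points).
  x = 12: rhs = 17, matching y values: 6, 13 (2 points).
  x = 13: rhs = 2, matching y values: none (0 points).
  x = 14: rhs = 8, matching y values: none (0 points).
  x = 15: rhs = 3, matching y values: none (0 points).
  x = 16: rhs = 12, matching y values: none (0 points).
  x = 17: rhs = 3, matching y values: none (0 points).
  x = 18: rhs = 1, matching y values: 1, 18 (2 points).
Total affine count: 12.
Full point count |E(F_19)| = 12 + 1 = 13.
Hasse bound: |13 − (19+1)| = |-7| = 7 ≤ 2√19 ≈ 8.7178 ✓.


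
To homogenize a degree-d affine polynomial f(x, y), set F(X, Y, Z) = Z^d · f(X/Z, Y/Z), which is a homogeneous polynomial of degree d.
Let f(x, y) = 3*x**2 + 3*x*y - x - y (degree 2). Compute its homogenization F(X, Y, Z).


F(X, Y, Z) = 3*X**2 + 3*X*Y - X*Z - Y*Z

deg(f) = 2.
Substitute x = X/Z, y = Y/Z into f, then multiply by Z^2.
  monomial 3·x^2·y^0 ↦ 3·X^2·Y^0·Z^0.
  monomial 3·x^1·y^1 ↦ 3·X^1·Y^1·Z^0.
  monomial -1·x^1·y^0 ↦ -1·X^1·Y^0·Z^1.
  monomial -1·x^0·y^1 ↦ -1·X^0·Y^1·Z^1.
Collecting: F(X, Y, Z) = 3*X**2 + 3*X*Y - X*Z - Y*Z.


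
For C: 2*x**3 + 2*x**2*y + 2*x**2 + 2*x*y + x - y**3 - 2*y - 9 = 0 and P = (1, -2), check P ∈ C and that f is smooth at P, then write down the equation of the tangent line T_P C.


Tangent line at P: -x - 10*y - 19 = 0.

Step 1: f(1, -2) = 0, so P lies on C.
Step 2: partial derivatives
  f_x(x, y) = 6*x**2 + 4*x*y + 4*x + 2*y + 1, f_y(x, y) = 2*x**2 + 2*x - 3*y**2 - 2.
  f_x(P) = -1, f_y(P) = -10 (gradient nonzero, so P is smooth).
Step 3: tangent line at P: -1·(x − 1) + -10·(y − -2) = 0.
Expanding: -x - 10*y - 19 = 0.


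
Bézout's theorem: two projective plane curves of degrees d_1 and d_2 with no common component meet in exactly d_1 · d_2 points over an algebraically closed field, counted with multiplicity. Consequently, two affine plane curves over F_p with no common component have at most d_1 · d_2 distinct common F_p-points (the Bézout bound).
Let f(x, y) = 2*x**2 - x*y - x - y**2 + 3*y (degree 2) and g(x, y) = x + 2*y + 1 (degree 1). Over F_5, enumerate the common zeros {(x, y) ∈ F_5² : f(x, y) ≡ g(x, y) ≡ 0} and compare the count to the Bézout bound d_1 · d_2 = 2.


Common zeros: ∅; count = 0; Bézout bound = 2.

deg(f) = 2, deg(g) = 1, so Bézout bound = 2.
Scan x ∈ F_5. For each x, list the y ∈ F_5 with f(x, y) ≡ 0 and those with g(x, y) ≡ 0 (mod 5); the common zeros in that column are the intersection.
  x = 0: f ≡ 0 at y ∈ {0, 3}; g ≡ 0 at y ∈ {2}; common: ∅.
  x = 1: f ≡ 0 at y ∈ ∅; g ≡ 0 at y ∈ {4}; common: ∅.
  x = 2: f ≡ 0 at y ∈ {3}; g ≡ 0 at y ∈ {1}; common: ∅.
  x = 3: f ≡ 0 at y ∈ {0}; g ≡ 0 at y ∈ {3}; common: ∅.
  x = 4: f ≡ 0 at y ∈ ∅; g ≡ 0 at y ∈ {0}; common: ∅.
Collecting: common zeros = ∅, so the count is 0.
Comparison with the Bézout bound: 0 ≤ 2 = deg(f)·deg(g), as expected for curves with no common component (the affine F_5-count falls short of the bound because intersections may lie at infinity, over extension fields, or carry multiplicity).


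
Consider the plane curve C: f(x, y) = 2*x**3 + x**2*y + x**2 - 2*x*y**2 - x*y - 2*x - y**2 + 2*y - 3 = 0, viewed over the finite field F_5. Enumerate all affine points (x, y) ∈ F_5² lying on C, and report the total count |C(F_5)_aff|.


Affine F_5-points: {(1, 2), (2, 3), (3, 1), (3, 3), (4, 2), (4, 4)}; count = 6.

For each of the 25 pairs (x, y) ∈ F_5², evaluate f(x, y) mod 5. Record the zeros.
  x = 0: [0↦2, 1↦3, 2↦2, 3↦4, 4↦4]  zeros at y ∈ ∅
  x = 1: [0↦3, 1↦2, 2↦0, 3↦2, 4↦3]  zeros at y ∈ {2}
  x = 2: [0↦3, 1↦2, 2↦1, 3↦0, 4↦4]  zeros at y ∈ {3}
  x = 3: [0↦4, 1↦0, 2↦2, 3↦0, 4↦4]  zeros at y ∈ {1, 3}
  x = 4: [0↦3, 1↦3, 2↦0, 3↦4, 4↦0]  zeros at y ∈ {2, 4}
Collecting zeros: affine points = {(1, 2), (2, 3), (3, 1), (3, 3), (4, 2), (4, 4)}.
Total count |C(F_5)_aff| = 6.


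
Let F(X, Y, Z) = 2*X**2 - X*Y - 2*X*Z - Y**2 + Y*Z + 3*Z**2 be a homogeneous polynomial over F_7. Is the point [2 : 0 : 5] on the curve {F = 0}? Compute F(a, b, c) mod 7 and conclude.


F(2,0,5) ≡ 0 (mod 7); P is on the curve.

Evaluate F(2, 0, 5) term-by-term (mod 7).
  2*X**2 ↦ 2·4·1·1 = 8
  -X*Y ↦ -1·2·0·1 = 0
  -2*X*Z ↦ -2·2·1·5 = -20
  -Y**2 ↦ -1·1·0·1 = 0
  Y*Z ↦ 1·1·0·5 = 0
  3*Z**2 ↦ 3·1·1·25 = 75
Sum: F(2, 0, 5) = (8) + (0) + (-20) + (0) + (0) + (75) = 63.
Reducing mod 7: 63 ≡ 0 (mod 7).
Since F(a, b, c) ≡ 0 (mod 7), P lies on the curve.


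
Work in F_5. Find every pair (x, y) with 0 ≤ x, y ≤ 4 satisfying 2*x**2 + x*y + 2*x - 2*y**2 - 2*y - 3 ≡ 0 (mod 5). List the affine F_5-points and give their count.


Affine F_5-points: {(0, 2), (1, 3), (1, 4), (3, 1), (3, 2), (4, 3)}; count = 6.

For each of the 25 pairs (x, y) ∈ F_5², evaluate f(x, y) mod 5. Record the zeros.
  x = 0: [0↦2, 1↦3, 2↦0, 3↦3, 4↦2]  zeros at y ∈ {2}
  x = 1: [0↦1, 1↦3, 2↦1, 3↦0, 4↦0]  zeros at y ∈ {3, 4}
  x = 2: [0↦4, 1↦2, 2↦1, 3↦1, 4↦2]  zeros at y ∈ ∅
  x = 3: [0↦1, 1↦0, 2↦0, 3↦1, 4↦3]  zeros at y ∈ {1, 2}
  x = 4: [0↦2, 1↦2, 2↦3, 3↦0, 4↦3]  zeros at y ∈ {3}
Collecting zeros: affine points = {(0, 2), (1, 3), (1, 4), (3, 1), (3, 2), (4, 3)}.
Total count |C(F_5)_aff| = 6.


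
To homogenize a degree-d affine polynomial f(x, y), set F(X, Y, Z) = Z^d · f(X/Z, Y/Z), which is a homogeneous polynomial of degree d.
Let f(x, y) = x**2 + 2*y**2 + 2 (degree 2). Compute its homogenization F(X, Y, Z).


F(X, Y, Z) = X**2 + 2*Y**2 + 2*Z**2

deg(f) = 2.
Substitute x = X/Z, y = Y/Z into f, then multiply by Z^2.
  monomial 1·x^2·y^0 ↦ 1·X^2·Y^0·Z^0.
  monomial 2·x^0·y^2 ↦ 2·X^0·Y^2·Z^0.
  monomial 2·x^0·y^0 ↦ 2·X^0·Y^0·Z^2.
Collecting: F(X, Y, Z) = X**2 + 2*Y**2 + 2*Z**2.


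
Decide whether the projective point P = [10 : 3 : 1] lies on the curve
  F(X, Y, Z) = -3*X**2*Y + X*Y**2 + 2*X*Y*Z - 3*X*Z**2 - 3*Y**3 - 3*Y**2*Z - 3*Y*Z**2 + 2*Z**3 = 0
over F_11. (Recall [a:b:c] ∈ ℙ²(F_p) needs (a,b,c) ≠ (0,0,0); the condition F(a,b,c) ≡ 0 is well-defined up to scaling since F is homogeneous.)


F(10,3,1) ≡ 7 (mod 11); P is NOT on the curve.

Evaluate F(10, 3, 1) term-by-term (mod 11).
  -3*X**2*Y ↦ -3·100·3·1 = -900
  X*Y**2 ↦ 1·10·9·1 = 90
  2*X*Y*Z ↦ 2·10·3·1 = 60
  -3*X*Z**2 ↦ -3·10·1·1 = -30
  -3*Y**3 ↦ -3·1·27·1 = -81
  -3*Y**2*Z ↦ -3·1·9·1 = -27
  -3*Y*Z**2 ↦ -3·1·3·1 = -9
  2*Z**3 ↦ 2·1·1·1 = 2
Sum: F(10, 3, 1) = (-900) + (90) + (60) + (-30) + (-81) + (-27) + (-9) + (2) = -895.
Reducing mod 11: -895 ≡ 7 (mod 11).
Since F(a, b, c) ≡ 7 ≠ 0 (mod 11), P does NOT lie on the curve.


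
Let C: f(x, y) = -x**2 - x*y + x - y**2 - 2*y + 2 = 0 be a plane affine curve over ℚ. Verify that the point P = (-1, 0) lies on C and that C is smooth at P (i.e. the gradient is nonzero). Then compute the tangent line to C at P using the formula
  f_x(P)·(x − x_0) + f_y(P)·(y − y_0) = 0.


Tangent line at P: 3*x - y + 3 = 0.

Step 1: f(-1, 0) = 0, so P lies on C.
Step 2: partial derivatives
  f_x(x, y) = -2*x - y + 1, f_y(x, y) = -x - 2*y - 2.
  f_x(P) = 3, f_y(P) = -1 (gradient nonzero, so P is smooth).
Step 3: tangent line at P: 3·(x − -1) + -1·(y − 0) = 0.
Expanding: 3*x - y + 3 = 0.


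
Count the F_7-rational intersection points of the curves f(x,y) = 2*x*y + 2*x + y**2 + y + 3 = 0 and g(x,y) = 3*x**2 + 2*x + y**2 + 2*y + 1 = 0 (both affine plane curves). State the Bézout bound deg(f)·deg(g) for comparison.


Common zeros: ∅; count = 0; Bézout bound = 4.

deg(f) = 2, deg(g) = 2, so Bézout bound = 4.
Scan x ∈ F_7. For each x, list the y ∈ F_7 with f(x, y) ≡ 0 and those with g(x, y) ≡ 0 (mod 7); the common zeros in that column are the intersection.
  x = 0: f ≡ 0 at y ∈ ∅; g ≡ 0 at y ∈ {6}; common: ∅.
  x = 1: f ≡ 0 at y ∈ ∅; g ≡ 0 at y ∈ {2, 3}; common: ∅.
  x = 2: f ≡ 0 at y ∈ {0, 2}; g ≡ 0 at y ∈ ∅; common: ∅.
  x = 3: f ≡ 0 at y ∈ ∅; g ≡ 0 at y ∈ {2, 3}; common: ∅.
  x = 4: f ≡ 0 at y ∈ {1, 4}; g ≡ 0 at y ∈ {6}; common: ∅.
  x = 5: f ≡ 0 at y ∈ ∅; g ≡ 0 at y ∈ ∅; common: ∅.
  x = 6: f ≡ 0 at y ∈ {3, 5}; g ≡ 0 at y ∈ ∅; common: ∅.
Collecting: common zeros = ∅, so the count is 0.
Comparison with the Bézout bound: 0 ≤ 4 = deg(f)·deg(g), as expected for curves with no common component (the affine F_7-count falls short of the bound because intersections may lie at infinity, over extension fields, or carry multiplicity).


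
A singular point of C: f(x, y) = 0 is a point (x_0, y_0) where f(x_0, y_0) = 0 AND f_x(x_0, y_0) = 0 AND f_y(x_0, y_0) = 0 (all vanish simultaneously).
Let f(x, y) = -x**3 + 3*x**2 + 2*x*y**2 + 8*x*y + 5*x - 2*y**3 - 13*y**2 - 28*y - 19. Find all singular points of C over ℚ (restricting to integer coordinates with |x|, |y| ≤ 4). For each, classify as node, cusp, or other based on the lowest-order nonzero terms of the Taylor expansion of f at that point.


Singular points: {(1, -2)}; classification: cusp.

Compute partial derivatives:
  f_x = -3*x**2 + 6*x + 2*y**2 + 8*y + 5.
  f_y = 4*x*y + 8*x - 6*y**2 - 26*y - 28.
Scan x_0 ∈ {−4, ..., 4}. For each x_0, f_y(x_0, y) is a polynomial in y; find its integer roots y ∈ {−4, ..., 4}, then test f_x and f at those candidates.
  x = -4: f_y(-4, y) = -6*y**2 - 42*y - 60; vanishes at y ∈ {-2}. (-4, -2): f_x = -75 ≠ 0.
  x = -3: f_y(-3, y) = -6*y**2 - 38*y - 52; vanishes at y ∈ {-2}. (-3, -2): f_x = -48 ≠ 0.
  x = -2: f_y(-2, y) = -6*y**2 - 34*y - 44; vanishes at y ∈ {-2}. (-2, -2): f_x = -27 ≠ 0.
  x = -1: f_y(-1, y) = -6*y**2 - 30*y - 36; vanishes at y ∈ {-3, -2}. (-1, -3): f_x = -10 ≠ 0; (-1, -2): f_x = -12 ≠ 0.
  x = 0: f_y(0, y) = -6*y**2 - 26*y - 28; vanishes at y ∈ {-2}. (0, -2): f_x = -3 ≠ 0.
  x = 1: f_y(1, y) = -6*y**2 - 22*y - 20; vanishes at y ∈ {-2}. (1, -2): f_x = 0, f = 0 — SINGULAR.
  x = 2: f_y(2, y) = -6*y**2 - 18*y - 12; vanishes at y ∈ {-2, -1}. (2, -2): f_x = -3 ≠ 0; (2, -1): f_x = -1 ≠ 0.
  x = 3: f_y(3, y) = -6*y**2 - 14*y - 4; vanishes at y ∈ {-2}. (3, -2): f_x = -12 ≠ 0.
  x = 4: f_y(4, y) = -6*y**2 - 10*y + 4; vanishes at y ∈ {-2}. (4, -2): f_x = -27 ≠ 0.
Only singular point on the grid: (1, -2).
Classify: substitute x = 1 + u, y = -2 + v and expand: f = -u**3 + 2*u*v**2 - 2*v**3 + v**2.
No constant or linear terms (consistent with a singular point). Quadratic part: v**2. Cubic part: -u**3 + 2*u*v**2 - 2*v**3.
The quadratic part v**2 is a perfect square, so there is a single (double) tangent line v = 0, i.e. y = -2. Restricting the cubic part to that line (v = 0) leaves -u**3 ≠ 0, so f is not divisible by v and the branch is v² ≈ u**3 to lowest order — this is a cusp.
Classification: cusp.


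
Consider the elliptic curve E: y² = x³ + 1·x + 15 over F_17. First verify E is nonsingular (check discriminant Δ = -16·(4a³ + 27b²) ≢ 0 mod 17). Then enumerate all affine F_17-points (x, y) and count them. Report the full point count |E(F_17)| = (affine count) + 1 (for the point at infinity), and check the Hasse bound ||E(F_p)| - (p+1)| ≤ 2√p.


Affine points = {(0, 7), (0, 10), (1, 0), (2, 5), (2, 12), (4, 7), (4, 10), (5, 3), (5, 14), (6, 4), (6, 13), (7, 5), (7, 12), (8, 5), (8, 12), (12, 2), (12, 15), (13, 7), (13, 10), (14, 6), (14, 11), (16, 8), (16, 9)}; affine count = 23; |E(F_17)| = 24.

Discriminant check: Δ ∝ 4a³ + 27b² = 4·1³ + 27·15² = 4·1 + 27·225 ≡ 10 (mod 17). Nonzero ⇒ E is nonsingular.
For each x ∈ F_17, compute rhs = x³ + 1·x + 15 mod 17, then count y ∈ F_17 with y² ≡ rhs.
  x = 0: rhs = 15, matching y values: 7, 10 (2 points).
  x = 1: rhs = 0, matching y values: 0 (1 points).
  x = 2: rhs = 8, matching y values: 5, 12 (2 points).
  x = 3: rhs = 11, matching y values: none (0 points).
  x = 4: rhs = 15, matching y values: 7, 10 (2 points).
  x = 5: rhs = 9, matching y values: 3, 14 (2 points).
  x = 6: rhs = 16, matching y values: 4, 13 (2 points).
  x = 7: rhs = 8, matching y values: 5, 12 (2 points).
  x = 8: rhs = 8, matching y values: 5, 12 (2 points).
  x = 9: rhs = 5, matching y values: none (0 points).
  x = 10: rhs = 5, matching y values: none (0 points).
  x = 11: rhs = 14, matching y values: none (0 points).
  x = 12: rhs = 4, matching y values: 2, 15 (2 points).
  x = 13: rhs = 15, matching y values: 7, 10 (2 points).
  x = 14: rhs = 2, matching y values: 6, 11 (2 points).
  x = 15: rhs = 5, matching y values: none (0 points).
  x = 16: rhs = 13, matching y values: 8, 9 (2 points).
Total affine count: 23.
Full point count |E(F_17)| = 23 + 1 = 24.
Hasse bound: |24 − (17+1)| = |6| = 6 ≤ 2√17 ≈ 8.2462 ✓.


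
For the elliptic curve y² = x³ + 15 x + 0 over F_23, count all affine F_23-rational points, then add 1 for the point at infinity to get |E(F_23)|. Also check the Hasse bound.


Affine points = {(0, 0), (1, 4), (1, 19), (3, 7), (3, 16), (4, 3), (4, 20), (5, 4), (5, 19), (9, 6), (9, 17), (10, 0), (11, 1), (11, 22), (13, 0), (15, 9), (15, 14), (16, 9), (16, 14), (17, 4), (17, 19), (21, 10), (21, 13)}; affine count = 23; |E(F_23)| = 24.

Discriminant check: Δ ∝ 4a³ + 27b² = 4·15³ + 27·0² = 4·3375 + 27·0 ≡ 22 (mod 23). Nonzero ⇒ E is nonsingular.
For each x ∈ F_23, compute rhs = x³ + 15·x + 0 mod 23, then count y ∈ F_23 with y² ≡ rhs.
  x = 0: rhs = 0, matching y values: 0 (1 points).
  x = 1: rhs = 16, matching y values: 4, 19 (2 points).
  x = 2: rhs = 15, matching y values: none (0 points).
  x = 3: rhs = 3, matching y values: 7, 16 (2 points).
  x = 4: rhs = 9, matching y values: 3, 20 (2 points).
  x = 5: rhs = 16, matching y values: 4, 19 (2 points).
  x = 6: rhs = 7, matching y values: none (0 points).
  x = 7: rhs = 11, matching y values: none (0 points).
  x = 8: rhs = 11, matching y values: none (0 points).
  x = 9: rhs = 13, matching y values: 6, 17 (2 points).
  x = 10: rhs = 0, matching y values: 0 (1 points).
  x = 11: rhs = 1, matching y values: 1, 22 (2 points).
  x = 12: rhs = 22, matching y values: none (0 points).
  x = 13: rhs = 0, matching y values: 0 (1 points).
  x = 14: rhs = 10, matching y values: none (0 points).
  x = 15: rhs = 12, matching y values: 9, 14 (2 points).
  x = 16: rhs = 12, matching y values: 9, 14 (2 points).
  x = 17: rhs = 16, matching y values: 4, 19 (2 points).
  x = 18: rhs = 7, matching y values: none (0 points).
  x = 19: rhs = 14, matching y values: none (0 points).
  x = 20: rhs = 20, matching y values: none (0 points).
  x = 21: rhs = 8, matching y values: 10, 13 (2 points).
  x = 22: rhs = 7, matching y values: none (0 points).
Total affine count: 23.
Full point count |E(F_23)| = 23 + 1 = 24.
Hasse bound: |24 − (23+1)| = |0| = 0 ≤ 2√23 ≈ 9.5917 ✓.


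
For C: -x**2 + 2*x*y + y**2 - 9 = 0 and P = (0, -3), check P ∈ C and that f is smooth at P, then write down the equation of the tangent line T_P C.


Tangent line at P: -6*x - 6*y - 18 = 0.

Step 1: f(0, -3) = 0, so P lies on C.
Step 2: partial derivatives
  f_x(x, y) = -2*x + 2*y, f_y(x, y) = 2*x + 2*y.
  f_x(P) = -6, f_y(P) = -6 (gradient nonzero, so P is smooth).
Step 3: tangent line at P: -6·(x − 0) + -6·(y − -3) = 0.
Expanding: -6*x - 6*y - 18 = 0.


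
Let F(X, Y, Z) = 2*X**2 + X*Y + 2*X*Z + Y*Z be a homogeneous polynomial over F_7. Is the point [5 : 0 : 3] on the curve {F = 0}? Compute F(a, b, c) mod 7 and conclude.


F(5,0,3) ≡ 3 (mod 7); P is NOT on the curve.

Evaluate F(5, 0, 3) term-by-term (mod 7).
  2*X**2 ↦ 2·25·1·1 = 50
  X*Y ↦ 1·5·0·1 = 0
  2*X*Z ↦ 2·5·1·3 = 30
  Y*Z ↦ 1·1·0·3 = 0
Sum: F(5, 0, 3) = (50) + (0) + (30) + (0) = 80.
Reducing mod 7: 80 ≡ 3 (mod 7).
Since F(a, b, c) ≡ 3 ≠ 0 (mod 7), P does NOT lie on the curve.


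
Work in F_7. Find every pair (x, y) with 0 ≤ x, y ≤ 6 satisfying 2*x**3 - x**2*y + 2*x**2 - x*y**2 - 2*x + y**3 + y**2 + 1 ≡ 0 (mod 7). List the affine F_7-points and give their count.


Affine F_7-points: {(1, 4), (2, 0), (3, 2), (3, 3), (3, 4), (4, 3), (4, 4)}; count = 7.

For each of the 49 pairs (x, y) ∈ F_7², evaluate f(x, y) mod 7. Record the zeros.
  x = 0: [0↦1, 1↦3, 2↦6, 3↦2, 4↦4, 5↦4, 6↦1]  zeros at y ∈ ∅
  x = 1: [0↦3, 1↦3, 2↦2, 3↦6, 4↦0, 5↦4, 6↦3]  zeros at y ∈ {4}
  x = 2: [0↦0, 1↦3, 2↦3, 3↦6, 4↦4, 5↦3, 6↦2]  zeros at y ∈ {0}
  x = 3: [0↦4, 1↦1, 2↦0, 3↦0, 4↦0, 5↦6, 6↦3]  zeros at y ∈ {2, 3, 4}
  x = 4: [0↦6, 1↦2, 2↦5, 3↦0, 4↦0, 5↦4, 6↦4]  zeros at y ∈ {3, 4}
  x = 5: [0↦4, 1↦4, 2↦2, 3↦4, 4↦2, 5↦2, 6↦3]  zeros at y ∈ ∅
  x = 6: [0↦3, 1↦5, 2↦3, 3↦3, 4↦4, 5↦5, 6↦5]  zeros at y ∈ ∅
Collecting zeros: affine points = {(1, 4), (2, 0), (3, 2), (3, 3), (3, 4), (4, 3), (4, 4)}.
Total count |C(F_7)_aff| = 7.


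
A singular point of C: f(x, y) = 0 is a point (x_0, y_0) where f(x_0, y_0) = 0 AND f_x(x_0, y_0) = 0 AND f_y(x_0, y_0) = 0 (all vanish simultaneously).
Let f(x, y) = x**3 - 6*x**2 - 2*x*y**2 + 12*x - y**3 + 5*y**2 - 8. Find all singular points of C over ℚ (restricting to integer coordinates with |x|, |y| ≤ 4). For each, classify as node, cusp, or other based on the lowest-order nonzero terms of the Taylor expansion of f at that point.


Singular points: {(2, 0)}; classification: cusp.

Compute partial derivatives:
  f_x = 3*x**2 - 12*x - 2*y**2 + 12.
  f_y = -4*x*y - 3*y**2 + 10*y.
Scan x_0 ∈ {−4, ..., 4}. For each x_0, f_y(x_0, y) is a polynomial in y; find its integer roots y ∈ {−4, ..., 4}, then test f_x and f at those candidates.
  x = -4: f_y(-4, y) = -3*y**2 + 26*y; vanishes at y ∈ {0}. (-4, 0): f_x = 108 ≠ 0.
  x = -3: f_y(-3, y) = -3*y**2 + 22*y; vanishes at y ∈ {0}. (-3, 0): f_x = 75 ≠ 0.
  x = -2: f_y(-2, y) = -3*y**2 + 18*y; vanishes at y ∈ {0}. (-2, 0): f_x = 48 ≠ 0.
  x = -1: f_y(-1, y) = -3*y**2 + 14*y; vanishes at y ∈ {0}. (-1, 0): f_x = 27 ≠ 0.
  x = 0: f_y(0, y) = -3*y**2 + 10*y; vanishes at y ∈ {0}. (0, 0): f_x = 12 ≠ 0.
  x = 1: f_y(1, y) = -3*y**2 + 6*y; vanishes at y ∈ {0, 2}. (1, 0): f_x = 3 ≠ 0; (1, 2): f_x = -5 ≠ 0.
  x = 2: f_y(2, y) = -3*y**2 + 2*y; vanishes at y ∈ {0}. (2, 0): f_x = 0, f = 0 — SINGULAR.
  x = 3: f_y(3, y) = -3*y**2 - 2*y; vanishes at y ∈ {0}. (3, 0): f_x = 3 ≠ 0.
  x = 4: f_y(4, y) = -3*y**2 - 6*y; vanishes at y ∈ {-2, 0}. (4, -2): f_x = 4 ≠ 0; (4, 0): f_x = 12 ≠ 0.
Only singular point on the grid: (2, 0).
Classify: substitute x = 2 + u, y = 0 + v and expand: f = u**3 - 2*u*v**2 - v**3 + v**2.
No constant or linear terms (consistent with a singular point). Quadratic part: v**2. Cubic part: u**3 - 2*u*v**2 - v**3.
The quadratic part v**2 is a perfect square, so there is a single (double) tangent line v = 0, i.e. y = 0. Restricting the cubic part to that line (v = 0) leaves u**3 ≠ 0, so f is not divisible by v and the branch is v² ≈ -u**3 to lowest order — this is a cusp.
Classification: cusp.


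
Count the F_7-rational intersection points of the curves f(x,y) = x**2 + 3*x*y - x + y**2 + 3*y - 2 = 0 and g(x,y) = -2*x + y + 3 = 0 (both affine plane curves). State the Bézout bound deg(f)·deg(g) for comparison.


Common zeros: {(1, 6), (3, 3)}; count = 2; Bézout bound = 2.

deg(f) = 2, deg(g) = 1, so Bézout bound = 2.
Scan x ∈ F_7. For each x, list the y ∈ F_7 with f(x, y) ≡ 0 and those with g(x, y) ≡ 0 (mod 7); the common zeros in that column are the intersection.
  x = 0: f ≡ 0 at y ∈ ∅; g ≡ 0 at y ∈ {4}; common: ∅.
  x = 1: f ≡ 0 at y ∈ {2, 6}; g ≡ 0 at y ∈ {6}; common: {6}.
  x = 2: f ≡ 0 at y ∈ {0, 5}; g ≡ 0 at y ∈ {1}; common: ∅.
  x = 3: f ≡ 0 at y ∈ {3, 6}; g ≡ 0 at y ∈ {3}; common: {3}.
  x = 4: f ≡ 0 at y ∈ ∅; g ≡ 0 at y ∈ {5}; common: ∅.
  x = 5: f ≡ 0 at y ∈ {5}; g ≡ 0 at y ∈ {0}; common: ∅.
  x = 6: f ≡ 0 at y ∈ {0}; g ≡ 0 at y ∈ {2}; common: ∅.
Collecting: common zeros = {(1, 6), (3, 3)}, so the count is 2.
Comparison with the Bézout bound: 2 ≤ 2 = deg(f)·deg(g), as expected for curves with no common component (the bound is attained).


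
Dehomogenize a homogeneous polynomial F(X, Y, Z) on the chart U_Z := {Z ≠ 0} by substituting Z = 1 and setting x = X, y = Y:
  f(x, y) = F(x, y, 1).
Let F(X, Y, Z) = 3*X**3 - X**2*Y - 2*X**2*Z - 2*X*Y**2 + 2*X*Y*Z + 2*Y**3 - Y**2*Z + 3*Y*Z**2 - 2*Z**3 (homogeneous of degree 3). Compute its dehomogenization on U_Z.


f(x, y) = 3*x**3 - x**2*y - 2*x**2 - 2*x*y**2 + 2*x*y + 2*y**3 - y**2 + 3*y - 2

On U_Z we set Z = 1. Each monomial c·X^i·Y^j·Z^k in F becomes c·x^i·y^j·1^k = c·x^i·y^j.
Substituting Z = 1: F(X, Y, 1) = 3*x**3 - x**2*y - 2*x**2 - 2*x*y**2 + 2*x*y + 2*y**3 - y**2 + 3*y - 2.
Note: deg(f) ≤ deg(F) = 3; strict inequality happens when F is divisible by Z (lost terms).


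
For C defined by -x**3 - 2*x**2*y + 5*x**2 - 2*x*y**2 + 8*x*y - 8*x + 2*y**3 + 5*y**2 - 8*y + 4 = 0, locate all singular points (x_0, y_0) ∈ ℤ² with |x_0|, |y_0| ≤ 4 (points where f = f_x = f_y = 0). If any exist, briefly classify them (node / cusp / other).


Singular points: {(2, 0)}; classification: node.

Compute partial derivatives:
  f_x = -3*x**2 - 4*x*y + 10*x - 2*y**2 + 8*y - 8.
  f_y = -2*x**2 - 4*x*y + 8*x + 6*y**2 + 10*y - 8.
Scan x_0 ∈ {−4, ..., 4}. For each x_0, f_y(x_0, y) is a polynomial in y; find its integer roots y ∈ {−4, ..., 4}, then test f_x and f at those candidates.
  x = -4: f_y(-4, y) = 6*y**2 + 26*y - 72; no integer root y with |y| ≤ 4.
  x = -3: f_y(-3, y) = 6*y**2 + 22*y - 50; no integer root y with |y| ≤ 4.
  x = -2: f_y(-2, y) = 6*y**2 + 18*y - 32; no integer root y with |y| ≤ 4.
  x = -1: f_y(-1, y) = 6*y**2 + 14*y - 18; no integer root y with |y| ≤ 4.
  x = 0: f_y(0, y) = 6*y**2 + 10*y - 8; no integer root y with |y| ≤ 4.
  x = 1: f_y(1, y) = 6*y**2 + 6*y - 2; no integer root y with |y| ≤ 4.
  x = 2: f_y(2, y) = 6*y**2 + 2*y; vanishes at y ∈ {0}. (2, 0): f_x = 0, f = 0 — SINGULAR.
  x = 3: f_y(3, y) = 6*y**2 - 2*y - 2; no integer root y with |y| ≤ 4.
  x = 4: f_y(4, y) = 6*y**2 - 6*y - 8; no integer root y with |y| ≤ 4.
Only singular point on the grid: (2, 0).
Classify: substitute x = 2 + u, y = 0 + v and expand: f = -u**3 - 2*u**2*v - u**2 - 2*u*v**2 + 2*v**3 + v**2.
No constant or linear terms (consistent with a singular point). Quadratic part: -u**2 + v**2. Cubic part: -u**3 - 2*u**2*v - 2*u*v**2 + 2*v**3.
The quadratic part v**2 - u**2 = (v − u)(v + u) splits into two distinct linear factors, so there are two distinct tangent lines y − 0 = ±(x − 2) — this is a node (ordinary double point).
Classification: node.


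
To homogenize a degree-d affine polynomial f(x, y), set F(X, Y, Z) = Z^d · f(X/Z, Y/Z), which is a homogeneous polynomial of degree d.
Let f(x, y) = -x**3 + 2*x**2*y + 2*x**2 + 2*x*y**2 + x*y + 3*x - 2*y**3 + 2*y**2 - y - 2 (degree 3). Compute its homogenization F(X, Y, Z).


F(X, Y, Z) = -X**3 + 2*X**2*Y + 2*X**2*Z + 2*X*Y**2 + X*Y*Z + 3*X*Z**2 - 2*Y**3 + 2*Y**2*Z - Y*Z**2 - 2*Z**3

deg(f) = 3.
Substitute x = X/Z, y = Y/Z into f, then multiply by Z^3.
  monomial -1·x^3·y^0 ↦ -1·X^3·Y^0·Z^0.
  monomial 2·x^2·y^1 ↦ 2·X^2·Y^1·Z^0.
  monomial 2·x^2·y^0 ↦ 2·X^2·Y^0·Z^1.
  monomial 2·x^1·y^2 ↦ 2·X^1·Y^2·Z^0.
  monomial 1·x^1·y^1 ↦ 1·X^1·Y^1·Z^1.
  monomial 3·x^1·y^0 ↦ 3·X^1·Y^0·Z^2.
  monomial -2·x^0·y^3 ↦ -2·X^0·Y^3·Z^0.
  monomial 2·x^0·y^2 ↦ 2·X^0·Y^2·Z^1.
  monomial -1·x^0·y^1 ↦ -1·X^0·Y^1·Z^2.
  monomial -2·x^0·y^0 ↦ -2·X^0·Y^0·Z^3.
Collecting: F(X, Y, Z) = -X**3 + 2*X**2*Y + 2*X**2*Z + 2*X*Y**2 + X*Y*Z + 3*X*Z**2 - 2*Y**3 + 2*Y**2*Z - Y*Z**2 - 2*Z**3.


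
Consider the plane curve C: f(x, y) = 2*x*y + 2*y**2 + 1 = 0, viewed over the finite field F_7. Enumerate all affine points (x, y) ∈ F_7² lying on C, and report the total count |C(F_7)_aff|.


Affine F_7-points: {(2, 1), (2, 4), (3, 2), (4, 5), (5, 3), (5, 6)}; count = 6.

For each of the 49 pairs (x, y) ∈ F_7², evaluate f(x, y) mod 7. Record the zeros.
  x = 0: [0↦1, 1↦3, 2↦2, 3↦5, 4↦5, 5↦2, 6↦3]  zeros at y ∈ ∅
  x = 1: [0↦1, 1↦5, 2↦6, 3↦4, 4↦6, 5↦5, 6↦1]  zeros at y ∈ ∅
  x = 2: [0↦1, 1↦0, 2↦3, 3↦3, 4↦0, 5↦1, 6↦6]  zeros at y ∈ {1, 4}
  x = 3: [0↦1, 1↦2, 2↦0, 3↦2, 4↦1, 5↦4, 6↦4]  zeros at y ∈ {2}
  x = 4: [0↦1, 1↦4, 2↦4, 3↦1, 4↦2, 5↦0, 6↦2]  zeros at y ∈ {5}
  x = 5: [0↦1, 1↦6, 2↦1, 3↦0, 4↦3, 5↦3, 6↦0]  zeros at y ∈ {3, 6}
  x = 6: [0↦1, 1↦1, 2↦5, 3↦6, 4↦4, 5↦6, 6↦5]  zeros at y ∈ ∅
Collecting zeros: affine points = {(2, 1), (2, 4), (3, 2), (4, 5), (5, 3), (5, 6)}.
Total count |C(F_7)_aff| = 6.


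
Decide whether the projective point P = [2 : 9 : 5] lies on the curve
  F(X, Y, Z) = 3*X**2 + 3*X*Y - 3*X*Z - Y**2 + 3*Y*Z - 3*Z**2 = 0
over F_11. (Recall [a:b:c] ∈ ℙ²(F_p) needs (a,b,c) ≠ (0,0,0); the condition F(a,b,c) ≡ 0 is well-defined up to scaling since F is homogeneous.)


F(2,9,5) ≡ 4 (mod 11); P is NOT on the curve.

Evaluate F(2, 9, 5) term-by-term (mod 11).
  3*X**2 ↦ 3·4·1·1 = 12
  3*X*Y ↦ 3·2·9·1 = 54
  -3*X*Z ↦ -3·2·1·5 = -30
  -Y**2 ↦ -1·1·81·1 = -81
  3*Y*Z ↦ 3·1·9·5 = 135
  -3*Z**2 ↦ -3·1·1·25 = -75
Sum: F(2, 9, 5) = (12) + (54) + (-30) + (-81) + (135) + (-75) = 15.
Reducing mod 11: 15 ≡ 4 (mod 11).
Since F(a, b, c) ≡ 4 ≠ 0 (mod 11), P does NOT lie on the curve.


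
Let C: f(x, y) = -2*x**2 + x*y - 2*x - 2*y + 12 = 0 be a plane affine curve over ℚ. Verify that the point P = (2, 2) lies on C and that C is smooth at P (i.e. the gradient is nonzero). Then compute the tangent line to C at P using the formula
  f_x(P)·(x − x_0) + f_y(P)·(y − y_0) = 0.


Tangent line at P: 16 - 8*x = 0.

Step 1: f(2, 2) = 0, so P lies on C.
Step 2: partial derivatives
  f_x(x, y) = -4*x + y - 2, f_y(x, y) = x - 2.
  f_x(P) = -8, f_y(P) = 0 (gradient nonzero, so P is smooth).
Step 3: tangent line at P: -8·(x − 2) + 0·(y − 2) = 0.
Expanding: 16 - 8*x = 0.


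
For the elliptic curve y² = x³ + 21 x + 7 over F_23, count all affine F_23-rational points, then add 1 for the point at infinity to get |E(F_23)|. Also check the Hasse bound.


Affine points = {(1, 11), (1, 12), (6, 2), (6, 21), (12, 3), (12, 20), (13, 4), (13, 19), (14, 3), (14, 20), (16, 0), (20, 3), (20, 20), (21, 7), (21, 16), (22, 10), (22, 13)}; affine count = 17; |E(F_23)| = 18.

Discriminant check: Δ ∝ 4a³ + 27b² = 4·21³ + 27·7² = 4·9261 + 27·49 ≡ 3 (mod 23). Nonzero ⇒ E is nonsingular.
For each x ∈ F_23, compute rhs = x³ + 21·x + 7 mod 23, then count y ∈ F_23 with y² ≡ rhs.
  x = 0: rhs = 7, matching y values: none (0 points).
  x = 1: rhs = 6, matching y values: 11, 12 (2 points).
  x = 2: rhs = 11, matching y values: none (0 points).
  x = 3: rhs = 5, matching y values: none (0 points).
  x = 4: rhs = 17, matching y values: none (0 points).
  x = 5: rhs = 7, matching y values: none (0 points).
  x = 6: rhs = 4, matching y values: 2, 21 (2 points).
  x = 7: rhs = 14, matching y values: none (0 points).
  x = 8: rhs = 20, matching y values: none (0 points).
  x = 9: rhs = 5, matching y values: none (0 points).
  x = 10: rhs = 21, matching y values: none (0 points).
  x = 11: rhs = 5, matching y values: none (0 points).
  x = 12: rhs = 9, matching y values: 3, 20 (2 points).
  x = 13: rhs = 16, matching y values: 4, 19 (2 points).
  x = 14: rhs = 9, matching y values: 3, 20 (2 points).
  x = 15: rhs = 17, matching y values: none (0 points).
  x = 16: rhs = 0, matching y values: 0 (1 points).
  x = 17: rhs = 10, matching y values: none (0 points).
  x = 18: rhs = 7, matching y values: none (0 points).
  x = 19: rhs = 20, matching y values: none (0 points).
  x = 20: rhs = 9, matching y values: 3, 20 (2 points).
  x = 21: rhs = 3, matching y values: 7, 16 (2 points).
  x = 22: rhs = 8, matching y values: 10, 13 (2 points).
Total affine count: 17.
Full point count |E(F_23)| = 17 + 1 = 18.
Hasse bound: |18 − (23+1)| = |-6| = 6 ≤ 2√23 ≈ 9.5917 ✓.


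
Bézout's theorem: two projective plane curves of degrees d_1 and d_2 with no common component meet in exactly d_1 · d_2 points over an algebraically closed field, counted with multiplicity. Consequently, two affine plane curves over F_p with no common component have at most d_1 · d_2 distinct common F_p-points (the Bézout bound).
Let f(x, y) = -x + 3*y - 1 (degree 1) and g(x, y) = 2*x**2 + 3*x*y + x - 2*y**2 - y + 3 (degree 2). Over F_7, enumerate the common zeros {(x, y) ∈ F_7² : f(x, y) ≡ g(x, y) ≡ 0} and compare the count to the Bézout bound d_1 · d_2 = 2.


Common zeros: {(3, 6)}; count = 1; Bézout bound = 2.

deg(f) = 1, deg(g) = 2, so Bézout bound = 2.
Scan x ∈ F_7. For each x, list the y ∈ F_7 with f(x, y) ≡ 0 and those with g(x, y) ≡ 0 (mod 7); the common zeros in that column are the intersection.
  x = 0: f ≡ 0 at y ∈ {5}; g ≡ 0 at y ∈ {1, 2}; common: ∅.
  x = 1: f ≡ 0 at y ∈ {3}; g ≡ 0 at y ∈ ∅; common: ∅.
  x = 2: f ≡ 0 at y ∈ {1}; g ≡ 0 at y ∈ ∅; common: ∅.
  x = 3: f ≡ 0 at y ∈ {6}; g ≡ 0 at y ∈ {5, 6}; common: {6}.
  x = 4: f ≡ 0 at y ∈ {4}; g ≡ 0 at y ∈ ∅; common: ∅.
  x = 5: f ≡ 0 at y ∈ {2}; g ≡ 0 at y ∈ {1, 6}; common: ∅.
  x = 6: f ≡ 0 at y ∈ {0}; g ≡ 0 at y ∈ ∅; common: ∅.
Collecting: common zeros = {(3, 6)}, so the count is 1.
Comparison with the Bézout bound: 1 ≤ 2 = deg(f)·deg(g), as expected for curves with no common component (the affine F_7-count falls short of the bound because intersections may lie at infinity, over extension fields, or carry multiplicity).


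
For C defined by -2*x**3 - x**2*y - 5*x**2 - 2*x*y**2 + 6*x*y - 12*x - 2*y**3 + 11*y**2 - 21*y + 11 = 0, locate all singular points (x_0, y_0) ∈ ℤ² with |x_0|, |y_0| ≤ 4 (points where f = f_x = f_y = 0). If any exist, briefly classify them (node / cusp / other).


Singular points: {(-1, 2)}; classification: node.

Compute partial derivatives:
  f_x = -6*x**2 - 2*x*y - 10*x - 2*y**2 + 6*y - 12.
  f_y = -x**2 - 4*x*y + 6*x - 6*y**2 + 22*y - 21.
Scan x_0 ∈ {−4, ..., 4}. For each x_0, f_y(x_0, y) is a polynomial in y; find its integer roots y ∈ {−4, ..., 4}, then test f_x and f at those candidates.
  x = -4: f_y(-4, y) = -6*y**2 + 38*y - 61; no integer root y with |y| ≤ 4.
  x = -3: f_y(-3, y) = -6*y**2 + 34*y - 48; vanishes at y ∈ {3}. (-3, 3): f_x = -18 ≠ 0.
  x = -2: f_y(-2, y) = -6*y**2 + 30*y - 37; no integer root y with |y| ≤ 4.
  x = -1: f_y(-1, y) = -6*y**2 + 26*y - 28; vanishes at y ∈ {2}. (-1, 2): f_x = 0, f = 0 — SINGULAR.
  x = 0: f_y(0, y) = -6*y**2 + 22*y - 21; no integer root y with |y| ≤ 4.
  x = 1: f_y(1, y) = -6*y**2 + 18*y - 16; no integer root y with |y| ≤ 4.
  x = 2: f_y(2, y) = -6*y**2 + 14*y - 13; no integer root y with |y| ≤ 4.
  x = 3: f_y(3, y) = -6*y**2 + 10*y - 12; no integer root y with |y| ≤ 4.
  x = 4: f_y(4, y) = -6*y**2 + 6*y - 13; no integer root y with |y| ≤ 4.
Only singular point on the grid: (-1, 2).
Classify: substitute x = -1 + u, y = 2 + v and expand: f = -2*u**3 - u**2*v - u**2 - 2*u*v**2 - 2*v**3 + v**2.
No constant or linear terms (consistent with a singular point). Quadratic part: -u**2 + v**2. Cubic part: -2*u**3 - u**2*v - 2*u*v**2 - 2*v**3.
The quadratic part v**2 - u**2 = (v − u)(v + u) splits into two distinct linear factors, so there are two distinct tangent lines y − 2 = ±(x − -1) — this is a node (ordinary double point).
Classification: node.


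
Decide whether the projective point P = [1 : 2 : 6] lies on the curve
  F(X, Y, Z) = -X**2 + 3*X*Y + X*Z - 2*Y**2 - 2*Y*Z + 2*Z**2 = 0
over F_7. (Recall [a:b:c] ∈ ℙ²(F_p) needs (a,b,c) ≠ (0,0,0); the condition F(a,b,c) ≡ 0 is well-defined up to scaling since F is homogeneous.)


F(1,2,6) ≡ 2 (mod 7); P is NOT on the curve.

Evaluate F(1, 2, 6) term-by-term (mod 7).
  -X**2 ↦ -1·1·1·1 = -1
  3*X*Y ↦ 3·1·2·1 = 6
  X*Z ↦ 1·1·1·6 = 6
  -2*Y**2 ↦ -2·1·4·1 = -8
  -2*Y*Z ↦ -2·1·2·6 = -24
  2*Z**2 ↦ 2·1·1·36 = 72
Sum: F(1, 2, 6) = (-1) + (6) + (6) + (-8) + (-24) + (72) = 51.
Reducing mod 7: 51 ≡ 2 (mod 7).
Since F(a, b, c) ≡ 2 ≠ 0 (mod 7), P does NOT lie on the curve.


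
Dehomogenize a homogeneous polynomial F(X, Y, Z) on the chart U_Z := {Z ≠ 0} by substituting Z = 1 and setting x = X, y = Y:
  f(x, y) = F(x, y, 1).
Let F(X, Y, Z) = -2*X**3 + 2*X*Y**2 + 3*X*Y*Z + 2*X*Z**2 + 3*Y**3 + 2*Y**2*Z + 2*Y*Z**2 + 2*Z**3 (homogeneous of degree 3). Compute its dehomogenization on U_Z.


f(x, y) = -2*x**3 + 2*x*y**2 + 3*x*y + 2*x + 3*y**3 + 2*y**2 + 2*y + 2

On U_Z we set Z = 1. Each monomial c·X^i·Y^j·Z^k in F becomes c·x^i·y^j·1^k = c·x^i·y^j.
Substituting Z = 1: F(X, Y, 1) = -2*x**3 + 2*x*y**2 + 3*x*y + 2*x + 3*y**3 + 2*y**2 + 2*y + 2.
Note: deg(f) ≤ deg(F) = 3; strict inequality happens when F is divisible by Z (lost terms).


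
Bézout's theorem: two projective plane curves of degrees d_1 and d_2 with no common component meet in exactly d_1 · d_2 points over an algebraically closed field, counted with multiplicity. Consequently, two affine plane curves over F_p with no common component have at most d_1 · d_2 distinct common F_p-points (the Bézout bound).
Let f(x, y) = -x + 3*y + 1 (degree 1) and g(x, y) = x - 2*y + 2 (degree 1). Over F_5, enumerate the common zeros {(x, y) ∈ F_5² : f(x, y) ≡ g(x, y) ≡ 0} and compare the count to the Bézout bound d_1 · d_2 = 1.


Common zeros: {(2, 2)}; count = 1; Bézout bound = 1.

deg(f) = 1, deg(g) = 1, so Bézout bound = 1.
Scan x ∈ F_5. For each x, list the y ∈ F_5 with f(x, y) ≡ 0 and those with g(x, y) ≡ 0 (mod 5); the common zeros in that column are the intersection.
  x = 0: f ≡ 0 at y ∈ {3}; g ≡ 0 at y ∈ {1}; common: ∅.
  x = 1: f ≡ 0 at y ∈ {0}; g ≡ 0 at y ∈ {4}; common: ∅.
  x = 2: f ≡ 0 at y ∈ {2}; g ≡ 0 at y ∈ {2}; common: {2}.
  x = 3: f ≡ 0 at y ∈ {4}; g ≡ 0 at y ∈ {0}; common: ∅.
  x = 4: f ≡ 0 at y ∈ {1}; g ≡ 0 at y ∈ {3}; common: ∅.
Collecting: common zeros = {(2, 2)}, so the count is 1.
Comparison with the Bézout bound: 1 ≤ 1 = deg(f)·deg(g), as expected for curves with no common component (the bound is attained).


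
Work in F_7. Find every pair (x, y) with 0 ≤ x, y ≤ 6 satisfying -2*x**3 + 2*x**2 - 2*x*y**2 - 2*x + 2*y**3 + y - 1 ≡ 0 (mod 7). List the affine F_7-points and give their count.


Affine F_7-points: {(0, 3), (1, 2), (2, 1), (3, 2), (3, 4), (4, 0), (4, 2), (5, 6)}; count = 8.

For each of the 49 pairs (x, y) ∈ F_7², evaluate f(x, y) mod 7. Record the zeros.
  x = 0: [0↦6, 1↦2, 2↦3, 3↦0, 4↦5, 5↦2, 6↦3]  zeros at y ∈ {3}
  x = 1: [0↦4, 1↦5, 2↦0, 3↦1, 4↦6, 5↦6, 6↦6]  zeros at y ∈ {2}
  x = 2: [0↦1, 1↦0, 2↦3, 3↦1, 4↦6, 5↦2, 6↦1]  zeros at y ∈ {1}
  x = 3: [0↦6, 1↦3, 2↦0, 3↦2, 4↦0, 5↦6, 6↦4]  zeros at y ∈ {2, 4}
  x = 4: [0↦0, 1↦2, 2↦0, 3↦6, 4↦4, 5↦6, 6↦3]  zeros at y ∈ {0, 2}
  x = 5: [0↦6, 1↦6, 2↦5, 3↦1, 4↦6, 5↦4, 6↦0]  zeros at y ∈ {6}
  x = 6: [0↦5, 1↦3, 2↦3, 3↦3, 4↦1, 5↦2, 6↦4]  zeros at y ∈ ∅
Collecting zeros: affine points = {(0, 3), (1, 2), (2, 1), (3, 2), (3, 4), (4, 0), (4, 2), (5, 6)}.
Total count |C(F_7)_aff| = 8.


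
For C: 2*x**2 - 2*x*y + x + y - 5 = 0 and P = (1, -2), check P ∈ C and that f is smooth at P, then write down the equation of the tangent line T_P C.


Tangent line at P: 9*x - y - 11 = 0.

Step 1: f(1, -2) = 0, so P lies on C.
Step 2: partial derivatives
  f_x(x, y) = 4*x - 2*y + 1, f_y(x, y) = 1 - 2*x.
  f_x(P) = 9, f_y(P) = -1 (gradient nonzero, so P is smooth).
Step 3: tangent line at P: 9·(x − 1) + -1·(y − -2) = 0.
Expanding: 9*x - y - 11 = 0.


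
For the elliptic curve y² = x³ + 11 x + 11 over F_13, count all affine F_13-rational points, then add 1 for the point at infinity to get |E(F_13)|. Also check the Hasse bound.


Affine points = {(1, 6), (1, 7), (5, 3), (5, 10), (8, 0), (10, 4), (10, 9), (12, 5), (12, 8)}; affine count = 9; |E(F_13)| = 10.

Discriminant check: Δ ∝ 4a³ + 27b² = 4·11³ + 27·11² = 4·1331 + 27·121 ≡ 11 (mod 13). Nonzero ⇒ E is nonsingular.
For each x ∈ F_13, compute rhs = x³ + 11·x + 11 mod 13, then count y ∈ F_13 with y² ≡ rhs.
  x = 0: rhs = 11, matching y values: none (0 points).
  x = 1: rhs = 10, matching y values: 6, 7 (2 points).
  x = 2: rhs = 2, matching y values: none (0 points).
  x = 3: rhs = 6, matching y values: none (0 points).
  x = 4: rhs = 2, matching y values: none (0 points).
  x = 5: rhs = 9, matching y values: 3, 10 (2 points).
  x = 6: rhs = 7, matching y values: none (0 points).
  x = 7: rhs = 2, matching y values: none (0 points).
  x = 8: rhs = 0, matching y values: 0 (1 points).
  x = 9: rhs = 7, matching y values: none (0 points).
  x = 10: rhs = 3, matching y values: 4, 9 (2 points).
  x = 11: rhs = 7, matching y values: none (0 points).
  x = 12: rhs = 12, matching y values: 5, 8 (2 points).
Total affine count: 9.
Full point count |E(F_13)| = 9 + 1 = 10.
Hasse bound: |10 − (13+1)| = |-4| = 4 ≤ 2√13 ≈ 7.2111 ✓.
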